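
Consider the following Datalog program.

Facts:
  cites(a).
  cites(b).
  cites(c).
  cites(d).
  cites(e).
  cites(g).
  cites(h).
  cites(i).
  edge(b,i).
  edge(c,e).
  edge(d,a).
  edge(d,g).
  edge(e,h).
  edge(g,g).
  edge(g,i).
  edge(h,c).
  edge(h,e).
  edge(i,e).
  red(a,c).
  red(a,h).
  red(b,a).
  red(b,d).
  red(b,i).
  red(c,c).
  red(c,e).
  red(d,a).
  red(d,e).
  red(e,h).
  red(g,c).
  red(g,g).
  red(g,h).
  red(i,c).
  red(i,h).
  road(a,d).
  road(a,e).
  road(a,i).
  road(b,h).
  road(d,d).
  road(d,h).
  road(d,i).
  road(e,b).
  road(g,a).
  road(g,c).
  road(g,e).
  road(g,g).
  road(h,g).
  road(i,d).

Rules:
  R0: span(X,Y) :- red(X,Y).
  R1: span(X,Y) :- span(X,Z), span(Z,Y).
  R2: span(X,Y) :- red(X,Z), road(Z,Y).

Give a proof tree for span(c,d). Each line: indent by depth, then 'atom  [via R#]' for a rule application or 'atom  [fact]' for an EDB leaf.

round 1: derive span(a,c) via R0 from red(a,c)
round 1: derive span(a,h) via R0 from red(a,h)
round 1: derive span(b,a) via R0 from red(b,a)
round 1: derive span(b,d) via R0 from red(b,d)
round 1: derive span(b,i) via R0 from red(b,i)
round 1: derive span(c,c) via R0 from red(c,c)
round 1: derive span(c,e) via R0 from red(c,e)
round 1: derive span(d,a) via R0 from red(d,a)
round 1: derive span(d,e) via R0 from red(d,e)
round 1: derive span(e,h) via R0 from red(e,h)
round 1: derive span(g,c) via R0 from red(g,c)
round 1: derive span(g,g) via R0 from red(g,g)
round 1: derive span(g,h) via R0 from red(g,h)
round 1: derive span(i,c) via R0 from red(i,c)
round 1: derive span(i,h) via R0 from red(i,h)
round 1: derive span(a,g) via R2 from red(a,h), road(h,g)
round 1: derive span(b,e) via R2 from red(b,a), road(a,e)
round 1: derive span(b,h) via R2 from red(b,d), road(d,h)
round 1: derive span(c,b) via R2 from red(c,e), road(e,b)
round 1: derive span(d,b) via R2 from red(d,e), road(e,b)
round 1: derive span(d,d) via R2 from red(d,a), road(a,d)
round 1: derive span(d,i) via R2 from red(d,a), road(a,i)
round 1: derive span(e,g) via R2 from red(e,h), road(h,g)
round 1: derive span(g,a) via R2 from red(g,g), road(g,a)
round 1: derive span(g,e) via R2 from red(g,g), road(g,e)
round 1: derive span(i,g) via R2 from red(i,h), road(h,g)
round 2: derive span(a,a) via R1 from span(a,g), span(g,a)
round 2: derive span(a,b) via R1 from span(a,c), span(c,b)
round 2: derive span(a,e) via R1 from span(a,c), span(c,e)
round 2: derive span(b,b) via R1 from span(b,d), span(d,b)
round 2: derive span(b,c) via R1 from span(b,a), span(a,c)
round 2: derive span(b,g) via R1 from span(b,a), span(a,g)
round 2: derive span(c,a) via R1 from span(c,b), span(b,a)
round 2: derive span(c,d) via R1 from span(c,b), span(b,d)
round 2: derive span(c,g) via R1 from span(c,e), span(e,g)
round 2: derive span(c,h) via R1 from span(c,b), span(b,h)
round 2: derive span(c,i) via R1 from span(c,b), span(b,i)
round 2: derive span(d,c) via R1 from span(d,a), span(a,c)
round 2: derive span(d,g) via R1 from span(d,a), span(a,g)
round 2: derive span(d,h) via R1 from span(d,a), span(a,h)
round 2: derive span(e,a) via R1 from span(e,g), span(g,a)
round 2: derive span(e,c) via R1 from span(e,g), span(g,c)
round 2: derive span(e,e) via R1 from span(e,g), span(g,e)
round 2: derive span(g,b) via R1 from span(g,c), span(c,b)
round 2: derive span(i,a) via R1 from span(i,g), span(g,a)
round 2: derive span(i,b) via R1 from span(i,c), span(c,b)
round 2: derive span(i,e) via R1 from span(i,c), span(c,e)
round 3: derive span(a,d) via R1 from span(a,b), span(b,d)
round 3: derive span(a,i) via R1 from span(a,b), span(b,i)
round 3: derive span(e,b) via R1 from span(e,a), span(a,b)
round 3: derive span(e,d) via R1 from span(e,c), span(c,d)
round 3: derive span(e,i) via R1 from span(e,c), span(c,i)
round 3: derive span(g,d) via R1 from span(g,b), span(b,d)
round 3: derive span(g,i) via R1 from span(g,b), span(b,i)
round 3: derive span(i,d) via R1 from span(i,b), span(b,d)
round 3: derive span(i,i) via R1 from span(i,b), span(b,i)

span(c,d)  [via R1]
  span(c,b)  [via R2]
    red(c,e)  [fact]
    road(e,b)  [fact]
  span(b,d)  [via R0]
    red(b,d)  [fact]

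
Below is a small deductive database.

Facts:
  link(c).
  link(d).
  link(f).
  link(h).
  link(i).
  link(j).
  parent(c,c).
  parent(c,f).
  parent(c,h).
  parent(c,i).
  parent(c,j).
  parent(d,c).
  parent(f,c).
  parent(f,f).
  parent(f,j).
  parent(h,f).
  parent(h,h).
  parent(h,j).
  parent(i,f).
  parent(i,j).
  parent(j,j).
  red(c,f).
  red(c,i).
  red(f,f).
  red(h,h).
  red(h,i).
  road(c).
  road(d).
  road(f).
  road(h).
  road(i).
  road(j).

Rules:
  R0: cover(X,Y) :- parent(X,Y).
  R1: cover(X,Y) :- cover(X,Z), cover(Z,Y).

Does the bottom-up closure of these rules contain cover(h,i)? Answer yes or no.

round 1: derive cover(c,c) via R0 from parent(c,c)
round 1: derive cover(c,f) via R0 from parent(c,f)
round 1: derive cover(c,h) via R0 from parent(c,h)
round 1: derive cover(c,i) via R0 from parent(c,i)
round 1: derive cover(c,j) via R0 from parent(c,j)
round 1: derive cover(d,c) via R0 from parent(d,c)
round 1: derive cover(f,c) via R0 from parent(f,c)
round 1: derive cover(f,f) via R0 from parent(f,f)
round 1: derive cover(f,j) via R0 from parent(f,j)
round 1: derive cover(h,f) via R0 from parent(h,f)
round 1: derive cover(h,h) via R0 from parent(h,h)
round 1: derive cover(h,j) via R0 from parent(h,j)
round 1: derive cover(i,f) via R0 from parent(i,f)
round 1: derive cover(i,j) via R0 from parent(i,j)
round 1: derive cover(j,j) via R0 from parent(j,j)
round 2: derive cover(d,f) via R1 from cover(d,c), cover(c,f)
round 2: derive cover(d,h) via R1 from cover(d,c), cover(c,h)
round 2: derive cover(d,i) via R1 from cover(d,c), cover(c,i)
round 2: derive cover(d,j) via R1 from cover(d,c), cover(c,j)
round 2: derive cover(f,h) via R1 from cover(f,c), cover(c,h)
round 2: derive cover(f,i) via R1 from cover(f,c), cover(c,i)
round 2: derive cover(h,c) via R1 from cover(h,f), cover(f,c)
round 2: derive cover(i,c) via R1 from cover(i,f), cover(f,c)
round 3: derive cover(h,i) via R1 from cover(h,c), cover(c,i)
round 3: derive cover(i,h) via R1 from cover(i,c), cover(c,h)
round 3: derive cover(i,i) via R1 from cover(i,c), cover(c,i)

yes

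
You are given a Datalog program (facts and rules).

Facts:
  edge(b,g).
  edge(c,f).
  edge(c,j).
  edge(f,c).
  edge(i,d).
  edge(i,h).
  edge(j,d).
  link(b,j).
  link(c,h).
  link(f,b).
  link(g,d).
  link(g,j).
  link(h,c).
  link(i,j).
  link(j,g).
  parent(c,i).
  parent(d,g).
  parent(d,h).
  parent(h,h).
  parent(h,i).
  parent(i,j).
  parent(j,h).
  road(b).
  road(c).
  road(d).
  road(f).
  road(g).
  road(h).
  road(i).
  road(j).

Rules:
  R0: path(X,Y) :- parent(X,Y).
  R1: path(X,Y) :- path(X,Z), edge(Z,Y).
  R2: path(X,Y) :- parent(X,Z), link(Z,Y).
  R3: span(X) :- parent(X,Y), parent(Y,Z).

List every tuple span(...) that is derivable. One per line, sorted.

span(c)
span(d)
span(h)
span(i)
span(j)

round 1: derive span(c) via R3 from parent(c,i), parent(i,j)
round 1: derive span(d) via R3 from parent(d,h), parent(h,h)
round 1: derive span(h) via R3 from parent(h,h), parent(h,h)
round 1: derive span(i) via R3 from parent(i,j), parent(j,h)
round 1: derive span(j) via R3 from parent(j,h), parent(h,h)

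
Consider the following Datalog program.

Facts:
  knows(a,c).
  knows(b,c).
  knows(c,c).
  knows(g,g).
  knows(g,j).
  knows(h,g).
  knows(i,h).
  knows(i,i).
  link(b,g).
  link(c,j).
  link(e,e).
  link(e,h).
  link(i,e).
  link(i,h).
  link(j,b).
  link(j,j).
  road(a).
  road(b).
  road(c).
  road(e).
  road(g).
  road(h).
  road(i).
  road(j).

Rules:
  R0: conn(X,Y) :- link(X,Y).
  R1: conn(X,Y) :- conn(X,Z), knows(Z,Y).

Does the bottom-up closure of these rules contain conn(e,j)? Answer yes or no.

round 1: derive conn(b,g) via R0 from link(b,g)
round 1: derive conn(c,j) via R0 from link(c,j)
round 1: derive conn(e,e) via R0 from link(e,e)
round 1: derive conn(e,h) via R0 from link(e,h)
round 1: derive conn(i,e) via R0 from link(i,e)
round 1: derive conn(i,h) via R0 from link(i,h)
round 1: derive conn(j,b) via R0 from link(j,b)
round 1: derive conn(j,j) via R0 from link(j,j)
round 2: derive conn(b,j) via R1 from conn(b,g), knows(g,j)
round 2: derive conn(e,g) via R1 from conn(e,h), knows(h,g)
round 2: derive conn(i,g) via R1 from conn(i,h), knows(h,g)
round 2: derive conn(j,c) via R1 from conn(j,b), knows(b,c)
round 3: derive conn(e,j) via R1 from conn(e,g), knows(g,j)
round 3: derive conn(i,j) via R1 from conn(i,g), knows(g,j)

yes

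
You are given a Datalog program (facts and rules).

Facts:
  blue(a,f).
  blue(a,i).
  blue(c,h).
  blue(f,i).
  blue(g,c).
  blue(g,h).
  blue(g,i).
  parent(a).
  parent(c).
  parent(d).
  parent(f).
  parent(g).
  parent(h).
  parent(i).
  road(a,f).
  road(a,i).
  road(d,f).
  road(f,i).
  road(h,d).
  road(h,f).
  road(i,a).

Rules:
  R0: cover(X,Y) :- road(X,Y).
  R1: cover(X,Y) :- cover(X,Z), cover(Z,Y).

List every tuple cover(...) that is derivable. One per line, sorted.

cover(a,a)
cover(a,f)
cover(a,i)
cover(d,a)
cover(d,f)
cover(d,i)
cover(f,a)
cover(f,f)
cover(f,i)
cover(h,a)
cover(h,d)
cover(h,f)
cover(h,i)
cover(i,a)
cover(i,f)
cover(i,i)

round 1: derive cover(a,f) via R0 from road(a,f)
round 1: derive cover(a,i) via R0 from road(a,i)
round 1: derive cover(d,f) via R0 from road(d,f)
round 1: derive cover(f,i) via R0 from road(f,i)
round 1: derive cover(h,d) via R0 from road(h,d)
round 1: derive cover(h,f) via R0 from road(h,f)
round 1: derive cover(i,a) via R0 from road(i,a)
round 2: derive cover(a,a) via R1 from cover(a,i), cover(i,a)
round 2: derive cover(d,i) via R1 from cover(d,f), cover(f,i)
round 2: derive cover(f,a) via R1 from cover(f,i), cover(i,a)
round 2: derive cover(h,i) via R1 from cover(h,f), cover(f,i)
round 2: derive cover(i,f) via R1 from cover(i,a), cover(a,f)
round 2: derive cover(i,i) via R1 from cover(i,a), cover(a,i)
round 3: derive cover(d,a) via R1 from cover(d,f), cover(f,a)
round 3: derive cover(f,f) via R1 from cover(f,a), cover(a,f)
round 3: derive cover(h,a) via R1 from cover(h,f), cover(f,a)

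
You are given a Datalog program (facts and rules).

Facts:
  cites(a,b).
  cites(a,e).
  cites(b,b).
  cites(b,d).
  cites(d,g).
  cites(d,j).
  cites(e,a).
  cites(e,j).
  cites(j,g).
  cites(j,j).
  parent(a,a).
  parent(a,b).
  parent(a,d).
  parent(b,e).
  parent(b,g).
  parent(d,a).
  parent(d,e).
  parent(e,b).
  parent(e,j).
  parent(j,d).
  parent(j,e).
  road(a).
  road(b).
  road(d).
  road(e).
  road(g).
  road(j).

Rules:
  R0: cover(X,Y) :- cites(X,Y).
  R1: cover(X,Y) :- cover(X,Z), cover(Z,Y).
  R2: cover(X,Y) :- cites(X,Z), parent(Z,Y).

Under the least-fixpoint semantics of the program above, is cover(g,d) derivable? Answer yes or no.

no

round 1: derive cover(a,b) via R0 from cites(a,b)
round 1: derive cover(a,e) via R0 from cites(a,e)
round 1: derive cover(b,b) via R0 from cites(b,b)
round 1: derive cover(b,d) via R0 from cites(b,d)
round 1: derive cover(d,g) via R0 from cites(d,g)
round 1: derive cover(d,j) via R0 from cites(d,j)
round 1: derive cover(e,a) via R0 from cites(e,a)
round 1: derive cover(e,j) via R0 from cites(e,j)
round 1: derive cover(j,g) via R0 from cites(j,g)
round 1: derive cover(j,j) via R0 from cites(j,j)
round 1: derive cover(a,g) via R2 from cites(a,b), parent(b,g)
round 1: derive cover(a,j) via R2 from cites(a,e), parent(e,j)
round 1: derive cover(b,a) via R2 from cites(b,d), parent(d,a)
round 1: derive cover(b,e) via R2 from cites(b,b), parent(b,e)
round 1: derive cover(b,g) via R2 from cites(b,b), parent(b,g)
round 1: derive cover(d,d) via R2 from cites(d,j), parent(j,d)
round 1: derive cover(d,e) via R2 from cites(d,j), parent(j,e)
round 1: derive cover(e,b) via R2 from cites(e,a), parent(a,b)
round 1: derive cover(e,d) via R2 from cites(e,a), parent(a,d)
round 1: derive cover(e,e) via R2 from cites(e,j), parent(j,e)
round 1: derive cover(j,d) via R2 from cites(j,j), parent(j,d)
round 1: derive cover(j,e) via R2 from cites(j,j), parent(j,e)
round 2: derive cover(a,a) via R1 from cover(a,b), cover(b,a)
round 2: derive cover(a,d) via R1 from cover(a,b), cover(b,d)
round 2: derive cover(b,j) via R1 from cover(b,a), cover(a,j)
round 2: derive cover(d,a) via R1 from cover(d,e), cover(e,a)
round 2: derive cover(d,b) via R1 from cover(d,e), cover(e,b)
round 2: derive cover(e,g) via R1 from cover(e,a), cover(a,g)
round 2: derive cover(j,a) via R1 from cover(j,e), cover(e,a)
round 2: derive cover(j,b) via R1 from cover(j,e), cover(e,b)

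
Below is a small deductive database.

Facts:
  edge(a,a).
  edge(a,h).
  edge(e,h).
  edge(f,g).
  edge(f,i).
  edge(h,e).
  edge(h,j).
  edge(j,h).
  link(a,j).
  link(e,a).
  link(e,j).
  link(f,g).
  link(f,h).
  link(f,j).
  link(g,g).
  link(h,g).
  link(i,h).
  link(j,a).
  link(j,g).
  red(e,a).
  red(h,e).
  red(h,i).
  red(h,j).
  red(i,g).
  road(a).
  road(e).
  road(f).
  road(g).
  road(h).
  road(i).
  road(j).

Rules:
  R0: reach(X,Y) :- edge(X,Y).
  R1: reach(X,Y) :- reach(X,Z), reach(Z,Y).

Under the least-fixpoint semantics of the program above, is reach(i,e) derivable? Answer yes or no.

round 1: derive reach(a,a) via R0 from edge(a,a)
round 1: derive reach(a,h) via R0 from edge(a,h)
round 1: derive reach(e,h) via R0 from edge(e,h)
round 1: derive reach(f,g) via R0 from edge(f,g)
round 1: derive reach(f,i) via R0 from edge(f,i)
round 1: derive reach(h,e) via R0 from edge(h,e)
round 1: derive reach(h,j) via R0 from edge(h,j)
round 1: derive reach(j,h) via R0 from edge(j,h)
round 2: derive reach(a,e) via R1 from reach(a,h), reach(h,e)
round 2: derive reach(a,j) via R1 from reach(a,h), reach(h,j)
round 2: derive reach(e,e) via R1 from reach(e,h), reach(h,e)
round 2: derive reach(e,j) via R1 from reach(e,h), reach(h,j)
round 2: derive reach(h,h) via R1 from reach(h,e), reach(e,h)
round 2: derive reach(j,e) via R1 from reach(j,h), reach(h,e)
round 2: derive reach(j,j) via R1 from reach(j,h), reach(h,j)

no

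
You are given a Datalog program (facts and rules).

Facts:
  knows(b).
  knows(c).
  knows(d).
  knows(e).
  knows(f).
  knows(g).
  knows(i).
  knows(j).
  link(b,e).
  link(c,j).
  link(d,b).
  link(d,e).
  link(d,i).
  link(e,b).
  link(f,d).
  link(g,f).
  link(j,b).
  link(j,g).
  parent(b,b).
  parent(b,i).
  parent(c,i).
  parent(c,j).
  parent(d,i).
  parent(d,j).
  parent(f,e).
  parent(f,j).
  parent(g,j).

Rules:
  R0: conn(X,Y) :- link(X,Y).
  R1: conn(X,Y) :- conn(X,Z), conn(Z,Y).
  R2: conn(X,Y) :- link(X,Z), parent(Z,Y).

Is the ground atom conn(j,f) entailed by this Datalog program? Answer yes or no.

round 1: derive conn(b,e) via R0 from link(b,e)
round 1: derive conn(c,j) via R0 from link(c,j)
round 1: derive conn(d,b) via R0 from link(d,b)
round 1: derive conn(d,e) via R0 from link(d,e)
round 1: derive conn(d,i) via R0 from link(d,i)
round 1: derive conn(e,b) via R0 from link(e,b)
round 1: derive conn(f,d) via R0 from link(f,d)
round 1: derive conn(g,f) via R0 from link(g,f)
round 1: derive conn(j,b) via R0 from link(j,b)
round 1: derive conn(j,g) via R0 from link(j,g)
round 1: derive conn(e,i) via R2 from link(e,b), parent(b,i)
round 1: derive conn(f,i) via R2 from link(f,d), parent(d,i)
round 1: derive conn(f,j) via R2 from link(f,d), parent(d,j)
round 1: derive conn(g,e) via R2 from link(g,f), parent(f,e)
round 1: derive conn(g,j) via R2 from link(g,f), parent(f,j)
round 1: derive conn(j,i) via R2 from link(j,b), parent(b,i)
round 1: derive conn(j,j) via R2 from link(j,g), parent(g,j)
round 2: derive conn(b,b) via R1 from conn(b,e), conn(e,b)
round 2: derive conn(b,i) via R1 from conn(b,e), conn(e,i)
round 2: derive conn(c,b) via R1 from conn(c,j), conn(j,b)
round 2: derive conn(c,g) via R1 from conn(c,j), conn(j,g)
round 2: derive conn(c,i) via R1 from conn(c,j), conn(j,i)
round 2: derive conn(e,e) via R1 from conn(e,b), conn(b,e)
round 2: derive conn(f,b) via R1 from conn(f,d), conn(d,b)
round 2: derive conn(f,e) via R1 from conn(f,d), conn(d,e)
round 2: derive conn(f,g) via R1 from conn(f,j), conn(j,g)
round 2: derive conn(g,b) via R1 from conn(g,e), conn(e,b)
round 2: derive conn(g,d) via R1 from conn(g,f), conn(f,d)
round 2: derive conn(g,g) via R1 from conn(g,j), conn(j,g)
round 2: derive conn(g,i) via R1 from conn(g,e), conn(e,i)
round 2: derive conn(j,e) via R1 from conn(j,b), conn(b,e)
round 2: derive conn(j,f) via R1 from conn(j,g), conn(g,f)
round 3: derive conn(c,d) via R1 from conn(c,g), conn(g,d)
round 3: derive conn(c,e) via R1 from conn(c,b), conn(b,e)
round 3: derive conn(c,f) via R1 from conn(c,g), conn(g,f)
round 3: derive conn(f,f) via R1 from conn(f,g), conn(g,f)
round 3: derive conn(j,d) via R1 from conn(j,f), conn(f,d)

yes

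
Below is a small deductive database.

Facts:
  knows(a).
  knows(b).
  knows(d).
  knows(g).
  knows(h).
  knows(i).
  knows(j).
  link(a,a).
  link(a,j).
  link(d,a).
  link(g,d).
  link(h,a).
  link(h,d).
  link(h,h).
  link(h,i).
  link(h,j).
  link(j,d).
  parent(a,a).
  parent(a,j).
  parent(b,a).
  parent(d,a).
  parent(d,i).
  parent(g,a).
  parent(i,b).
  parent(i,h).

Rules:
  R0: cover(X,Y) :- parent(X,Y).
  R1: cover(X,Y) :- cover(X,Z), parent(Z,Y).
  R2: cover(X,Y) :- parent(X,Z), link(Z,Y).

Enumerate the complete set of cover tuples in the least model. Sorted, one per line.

round 1: derive cover(a,a) via R0 from parent(a,a)
round 1: derive cover(a,j) via R0 from parent(a,j)
round 1: derive cover(b,a) via R0 from parent(b,a)
round 1: derive cover(d,a) via R0 from parent(d,a)
round 1: derive cover(d,i) via R0 from parent(d,i)
round 1: derive cover(g,a) via R0 from parent(g,a)
round 1: derive cover(i,b) via R0 from parent(i,b)
round 1: derive cover(i,h) via R0 from parent(i,h)
round 1: derive cover(a,d) via R2 from parent(a,j), link(j,d)
round 1: derive cover(b,j) via R2 from parent(b,a), link(a,j)
round 1: derive cover(d,j) via R2 from parent(d,a), link(a,j)
round 1: derive cover(g,j) via R2 from parent(g,a), link(a,j)
round 1: derive cover(i,a) via R2 from parent(i,h), link(h,a)
round 1: derive cover(i,d) via R2 from parent(i,h), link(h,d)
round 1: derive cover(i,i) via R2 from parent(i,h), link(h,i)
round 1: derive cover(i,j) via R2 from parent(i,h), link(h,j)
round 2: derive cover(a,i) via R1 from cover(a,d), parent(d,i)
round 2: derive cover(d,b) via R1 from cover(d,i), parent(i,b)
round 2: derive cover(d,h) via R1 from cover(d,i), parent(i,h)
round 3: derive cover(a,b) via R1 from cover(a,i), parent(i,b)
round 3: derive cover(a,h) via R1 from cover(a,i), parent(i,h)

cover(a,a)
cover(a,b)
cover(a,d)
cover(a,h)
cover(a,i)
cover(a,j)
cover(b,a)
cover(b,j)
cover(d,a)
cover(d,b)
cover(d,h)
cover(d,i)
cover(d,j)
cover(g,a)
cover(g,j)
cover(i,a)
cover(i,b)
cover(i,d)
cover(i,h)
cover(i,i)
cover(i,j)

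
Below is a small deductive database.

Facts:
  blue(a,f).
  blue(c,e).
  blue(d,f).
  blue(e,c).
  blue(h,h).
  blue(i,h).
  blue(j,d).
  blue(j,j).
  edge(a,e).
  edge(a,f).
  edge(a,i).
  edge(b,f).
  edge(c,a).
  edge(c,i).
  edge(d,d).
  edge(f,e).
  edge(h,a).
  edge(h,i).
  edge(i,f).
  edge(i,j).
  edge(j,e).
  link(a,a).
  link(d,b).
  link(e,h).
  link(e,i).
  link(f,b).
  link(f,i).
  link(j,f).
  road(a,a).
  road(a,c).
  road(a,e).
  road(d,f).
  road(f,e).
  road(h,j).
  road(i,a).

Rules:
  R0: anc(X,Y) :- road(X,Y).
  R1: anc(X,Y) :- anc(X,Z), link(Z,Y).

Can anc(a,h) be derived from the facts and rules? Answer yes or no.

round 1: derive anc(a,a) via R0 from road(a,a)
round 1: derive anc(a,c) via R0 from road(a,c)
round 1: derive anc(a,e) via R0 from road(a,e)
round 1: derive anc(d,f) via R0 from road(d,f)
round 1: derive anc(f,e) via R0 from road(f,e)
round 1: derive anc(h,j) via R0 from road(h,j)
round 1: derive anc(i,a) via R0 from road(i,a)
round 2: derive anc(a,h) via R1 from anc(a,e), link(e,h)
round 2: derive anc(a,i) via R1 from anc(a,e), link(e,i)
round 2: derive anc(d,b) via R1 from anc(d,f), link(f,b)
round 2: derive anc(d,i) via R1 from anc(d,f), link(f,i)
round 2: derive anc(f,h) via R1 from anc(f,e), link(e,h)
round 2: derive anc(f,i) via R1 from anc(f,e), link(e,i)
round 2: derive anc(h,f) via R1 from anc(h,j), link(j,f)
round 3: derive anc(h,b) via R1 from anc(h,f), link(f,b)
round 3: derive anc(h,i) via R1 from anc(h,f), link(f,i)

yes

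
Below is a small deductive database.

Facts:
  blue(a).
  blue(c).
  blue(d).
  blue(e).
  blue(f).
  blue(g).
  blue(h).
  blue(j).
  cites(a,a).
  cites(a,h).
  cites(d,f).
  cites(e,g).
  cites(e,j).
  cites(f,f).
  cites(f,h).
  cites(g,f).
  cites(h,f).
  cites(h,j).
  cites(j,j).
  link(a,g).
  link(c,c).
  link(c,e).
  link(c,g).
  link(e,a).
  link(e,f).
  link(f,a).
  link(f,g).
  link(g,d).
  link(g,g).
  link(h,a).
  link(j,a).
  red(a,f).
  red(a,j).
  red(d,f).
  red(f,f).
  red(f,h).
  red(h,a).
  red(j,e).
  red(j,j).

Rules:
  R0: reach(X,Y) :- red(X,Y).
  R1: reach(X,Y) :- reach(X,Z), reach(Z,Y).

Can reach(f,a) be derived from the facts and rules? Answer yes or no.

round 1: derive reach(a,f) via R0 from red(a,f)
round 1: derive reach(a,j) via R0 from red(a,j)
round 1: derive reach(d,f) via R0 from red(d,f)
round 1: derive reach(f,f) via R0 from red(f,f)
round 1: derive reach(f,h) via R0 from red(f,h)
round 1: derive reach(h,a) via R0 from red(h,a)
round 1: derive reach(j,e) via R0 from red(j,e)
round 1: derive reach(j,j) via R0 from red(j,j)
round 2: derive reach(a,e) via R1 from reach(a,j), reach(j,e)
round 2: derive reach(a,h) via R1 from reach(a,f), reach(f,h)
round 2: derive reach(d,h) via R1 from reach(d,f), reach(f,h)
round 2: derive reach(f,a) via R1 from reach(f,h), reach(h,a)
round 2: derive reach(h,f) via R1 from reach(h,a), reach(a,f)
round 2: derive reach(h,j) via R1 from reach(h,a), reach(a,j)
round 3: derive reach(a,a) via R1 from reach(a,f), reach(f,a)
round 3: derive reach(d,a) via R1 from reach(d,f), reach(f,a)
round 3: derive reach(d,j) via R1 from reach(d,h), reach(h,j)
round 3: derive reach(f,e) via R1 from reach(f,a), reach(a,e)
round 3: derive reach(f,j) via R1 from reach(f,a), reach(a,j)
round 3: derive reach(h,e) via R1 from reach(h,a), reach(a,e)
round 3: derive reach(h,h) via R1 from reach(h,a), reach(a,h)
round 4: derive reach(d,e) via R1 from reach(d,a), reach(a,e)

yes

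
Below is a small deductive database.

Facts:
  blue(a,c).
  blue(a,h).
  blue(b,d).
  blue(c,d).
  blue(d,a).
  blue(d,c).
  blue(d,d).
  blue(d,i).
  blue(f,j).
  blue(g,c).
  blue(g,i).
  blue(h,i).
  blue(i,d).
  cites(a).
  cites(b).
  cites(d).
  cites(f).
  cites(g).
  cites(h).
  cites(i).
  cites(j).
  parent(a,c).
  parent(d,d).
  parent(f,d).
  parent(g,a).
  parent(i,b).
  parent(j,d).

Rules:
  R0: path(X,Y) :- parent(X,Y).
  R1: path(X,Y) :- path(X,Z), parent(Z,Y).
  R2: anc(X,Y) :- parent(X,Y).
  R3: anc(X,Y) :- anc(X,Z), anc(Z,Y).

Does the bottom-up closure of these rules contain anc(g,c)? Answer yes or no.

round 1: derive anc(a,c) via R2 from parent(a,c)
round 1: derive anc(d,d) via R2 from parent(d,d)
round 1: derive anc(f,d) via R2 from parent(f,d)
round 1: derive anc(g,a) via R2 from parent(g,a)
round 1: derive anc(i,b) via R2 from parent(i,b)
round 1: derive anc(j,d) via R2 from parent(j,d)
round 2: derive anc(g,c) via R3 from anc(g,a), anc(a,c)

yes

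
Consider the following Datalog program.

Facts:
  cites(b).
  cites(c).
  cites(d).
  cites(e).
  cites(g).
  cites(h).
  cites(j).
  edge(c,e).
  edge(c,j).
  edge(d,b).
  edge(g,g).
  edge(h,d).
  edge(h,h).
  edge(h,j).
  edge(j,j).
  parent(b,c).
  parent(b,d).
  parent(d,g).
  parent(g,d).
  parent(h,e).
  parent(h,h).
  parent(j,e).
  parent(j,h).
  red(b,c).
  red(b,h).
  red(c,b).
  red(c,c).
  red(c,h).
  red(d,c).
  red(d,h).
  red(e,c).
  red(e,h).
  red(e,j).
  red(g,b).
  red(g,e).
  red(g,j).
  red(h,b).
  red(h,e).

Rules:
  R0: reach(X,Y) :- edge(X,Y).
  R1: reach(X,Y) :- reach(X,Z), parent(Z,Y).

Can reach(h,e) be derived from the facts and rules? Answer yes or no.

round 1: derive reach(c,e) via R0 from edge(c,e)
round 1: derive reach(c,j) via R0 from edge(c,j)
round 1: derive reach(d,b) via R0 from edge(d,b)
round 1: derive reach(g,g) via R0 from edge(g,g)
round 1: derive reach(h,d) via R0 from edge(h,d)
round 1: derive reach(h,h) via R0 from edge(h,h)
round 1: derive reach(h,j) via R0 from edge(h,j)
round 1: derive reach(j,j) via R0 from edge(j,j)
round 2: derive reach(c,h) via R1 from reach(c,j), parent(j,h)
round 2: derive reach(d,c) via R1 from reach(d,b), parent(b,c)
round 2: derive reach(d,d) via R1 from reach(d,b), parent(b,d)
round 2: derive reach(g,d) via R1 from reach(g,g), parent(g,d)
round 2: derive reach(h,e) via R1 from reach(h,h), parent(h,e)
round 2: derive reach(h,g) via R1 from reach(h,d), parent(d,g)
round 2: derive reach(j,e) via R1 from reach(j,j), parent(j,e)
round 2: derive reach(j,h) via R1 from reach(j,j), parent(j,h)
round 3: derive reach(d,g) via R1 from reach(d,d), parent(d,g)

yes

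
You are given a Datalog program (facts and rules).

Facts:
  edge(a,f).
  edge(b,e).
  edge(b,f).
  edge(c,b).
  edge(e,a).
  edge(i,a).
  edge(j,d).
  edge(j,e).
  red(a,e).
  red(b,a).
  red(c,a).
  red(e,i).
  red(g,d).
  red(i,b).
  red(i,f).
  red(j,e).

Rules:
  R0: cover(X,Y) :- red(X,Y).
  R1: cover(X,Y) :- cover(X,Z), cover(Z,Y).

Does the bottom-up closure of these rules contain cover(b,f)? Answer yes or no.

round 1: derive cover(a,e) via R0 from red(a,e)
round 1: derive cover(b,a) via R0 from red(b,a)
round 1: derive cover(c,a) via R0 from red(c,a)
round 1: derive cover(e,i) via R0 from red(e,i)
round 1: derive cover(g,d) via R0 from red(g,d)
round 1: derive cover(i,b) via R0 from red(i,b)
round 1: derive cover(i,f) via R0 from red(i,f)
round 1: derive cover(j,e) via R0 from red(j,e)
round 2: derive cover(a,i) via R1 from cover(a,e), cover(e,i)
round 2: derive cover(b,e) via R1 from cover(b,a), cover(a,e)
round 2: derive cover(c,e) via R1 from cover(c,a), cover(a,e)
round 2: derive cover(e,b) via R1 from cover(e,i), cover(i,b)
round 2: derive cover(e,f) via R1 from cover(e,i), cover(i,f)
round 2: derive cover(i,a) via R1 from cover(i,b), cover(b,a)
round 2: derive cover(j,i) via R1 from cover(j,e), cover(e,i)
round 3: derive cover(a,a) via R1 from cover(a,i), cover(i,a)
round 3: derive cover(a,b) via R1 from cover(a,e), cover(e,b)
round 3: derive cover(a,f) via R1 from cover(a,e), cover(e,f)
round 3: derive cover(b,b) via R1 from cover(b,e), cover(e,b)
round 3: derive cover(b,f) via R1 from cover(b,e), cover(e,f)
round 3: derive cover(b,i) via R1 from cover(b,a), cover(a,i)
round 3: derive cover(c,b) via R1 from cover(c,e), cover(e,b)
round 3: derive cover(c,f) via R1 from cover(c,e), cover(e,f)
round 3: derive cover(c,i) via R1 from cover(c,a), cover(a,i)
round 3: derive cover(e,a) via R1 from cover(e,b), cover(b,a)
round 3: derive cover(e,e) via R1 from cover(e,b), cover(b,e)
round 3: derive cover(i,e) via R1 from cover(i,a), cover(a,e)
round 3: derive cover(i,i) via R1 from cover(i,a), cover(a,i)
round 3: derive cover(j,a) via R1 from cover(j,i), cover(i,a)
round 3: derive cover(j,b) via R1 from cover(j,e), cover(e,b)
round 3: derive cover(j,f) via R1 from cover(j,e), cover(e,f)

yes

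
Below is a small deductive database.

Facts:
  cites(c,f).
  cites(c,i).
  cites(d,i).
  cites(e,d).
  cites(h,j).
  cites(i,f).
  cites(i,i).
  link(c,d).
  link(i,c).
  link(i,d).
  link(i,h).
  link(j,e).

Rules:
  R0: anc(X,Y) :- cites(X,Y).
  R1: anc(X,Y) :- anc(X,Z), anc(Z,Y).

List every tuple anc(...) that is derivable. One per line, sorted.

round 1: derive anc(c,f) via R0 from cites(c,f)
round 1: derive anc(c,i) via R0 from cites(c,i)
round 1: derive anc(d,i) via R0 from cites(d,i)
round 1: derive anc(e,d) via R0 from cites(e,d)
round 1: derive anc(h,j) via R0 from cites(h,j)
round 1: derive anc(i,f) via R0 from cites(i,f)
round 1: derive anc(i,i) via R0 from cites(i,i)
round 2: derive anc(d,f) via R1 from anc(d,i), anc(i,f)
round 2: derive anc(e,i) via R1 from anc(e,d), anc(d,i)
round 3: derive anc(e,f) via R1 from anc(e,d), anc(d,f)

anc(c,f)
anc(c,i)
anc(d,f)
anc(d,i)
anc(e,d)
anc(e,f)
anc(e,i)
anc(h,j)
anc(i,f)
anc(i,i)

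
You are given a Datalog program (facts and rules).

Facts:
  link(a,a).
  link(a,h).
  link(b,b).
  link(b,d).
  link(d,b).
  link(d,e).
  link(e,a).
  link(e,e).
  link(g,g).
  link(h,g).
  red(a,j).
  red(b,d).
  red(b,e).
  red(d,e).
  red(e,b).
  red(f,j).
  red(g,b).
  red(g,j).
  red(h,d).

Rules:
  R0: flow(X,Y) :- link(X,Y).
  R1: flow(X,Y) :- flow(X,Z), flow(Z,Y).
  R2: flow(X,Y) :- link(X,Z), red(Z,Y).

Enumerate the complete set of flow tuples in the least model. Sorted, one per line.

flow(a,a)
flow(a,b)
flow(a,d)
flow(a,e)
flow(a,g)
flow(a,h)
flow(a,j)
flow(b,a)
flow(b,b)
flow(b,d)
flow(b,e)
flow(b,g)
flow(b,h)
flow(b,j)
flow(d,a)
flow(d,b)
flow(d,d)
flow(d,e)
flow(d,g)
flow(d,h)
flow(d,j)
flow(e,a)
flow(e,b)
flow(e,d)
flow(e,e)
flow(e,g)
flow(e,h)
flow(e,j)
flow(g,a)
flow(g,b)
flow(g,d)
flow(g,e)
flow(g,g)
flow(g,h)
flow(g,j)
flow(h,a)
flow(h,b)
flow(h,d)
flow(h,e)
flow(h,g)
flow(h,h)
flow(h,j)

round 1: derive flow(a,a) via R0 from link(a,a)
round 1: derive flow(a,h) via R0 from link(a,h)
round 1: derive flow(b,b) via R0 from link(b,b)
round 1: derive flow(b,d) via R0 from link(b,d)
round 1: derive flow(d,b) via R0 from link(d,b)
round 1: derive flow(d,e) via R0 from link(d,e)
round 1: derive flow(e,a) via R0 from link(e,a)
round 1: derive flow(e,e) via R0 from link(e,e)
round 1: derive flow(g,g) via R0 from link(g,g)
round 1: derive flow(h,g) via R0 from link(h,g)
round 1: derive flow(a,d) via R2 from link(a,h), red(h,d)
round 1: derive flow(a,j) via R2 from link(a,a), red(a,j)
round 1: derive flow(b,e) via R2 from link(b,b), red(b,e)
round 1: derive flow(d,d) via R2 from link(d,b), red(b,d)
round 1: derive flow(e,b) via R2 from link(e,e), red(e,b)
round 1: derive flow(e,j) via R2 from link(e,a), red(a,j)
round 1: derive flow(g,b) via R2 from link(g,g), red(g,b)
round 1: derive flow(g,j) via R2 from link(g,g), red(g,j)
round 1: derive flow(h,b) via R2 from link(h,g), red(g,b)
round 1: derive flow(h,j) via R2 from link(h,g), red(g,j)
round 2: derive flow(a,b) via R1 from flow(a,d), flow(d,b)
round 2: derive flow(a,e) via R1 from flow(a,d), flow(d,e)
round 2: derive flow(a,g) via R1 from flow(a,h), flow(h,g)
round 2: derive flow(b,a) via R1 from flow(b,e), flow(e,a)
round 2: derive flow(b,j) via R1 from flow(b,e), flow(e,j)
round 2: derive flow(d,a) via R1 from flow(d,e), flow(e,a)
round 2: derive flow(d,j) via R1 from flow(d,e), flow(e,j)
round 2: derive flow(e,d) via R1 from flow(e,a), flow(a,d)
round 2: derive flow(e,h) via R1 from flow(e,a), flow(a,h)
round 2: derive flow(g,d) via R1 from flow(g,b), flow(b,d)
round 2: derive flow(g,e) via R1 from flow(g,b), flow(b,e)
round 2: derive flow(h,d) via R1 from flow(h,b), flow(b,d)
round 2: derive flow(h,e) via R1 from flow(h,b), flow(b,e)
round 3: derive flow(b,g) via R1 from flow(b,a), flow(a,g)
round 3: derive flow(b,h) via R1 from flow(b,a), flow(a,h)
round 3: derive flow(d,g) via R1 from flow(d,a), flow(a,g)
round 3: derive flow(d,h) via R1 from flow(d,a), flow(a,h)
round 3: derive flow(e,g) via R1 from flow(e,a), flow(a,g)
round 3: derive flow(g,a) via R1 from flow(g,b), flow(b,a)
round 3: derive flow(g,h) via R1 from flow(g,e), flow(e,h)
round 3: derive flow(h,a) via R1 from flow(h,b), flow(b,a)
round 3: derive flow(h,h) via R1 from flow(h,e), flow(e,h)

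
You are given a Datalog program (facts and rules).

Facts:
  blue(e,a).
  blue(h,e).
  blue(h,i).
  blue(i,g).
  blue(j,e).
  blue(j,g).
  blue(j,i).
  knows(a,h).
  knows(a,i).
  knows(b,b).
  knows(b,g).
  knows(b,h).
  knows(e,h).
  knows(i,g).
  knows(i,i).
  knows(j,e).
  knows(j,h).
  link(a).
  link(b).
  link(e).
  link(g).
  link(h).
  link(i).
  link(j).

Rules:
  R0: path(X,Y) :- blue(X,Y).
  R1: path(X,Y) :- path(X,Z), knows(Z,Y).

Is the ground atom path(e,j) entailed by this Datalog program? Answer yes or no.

no

round 1: derive path(e,a) via R0 from blue(e,a)
round 1: derive path(h,e) via R0 from blue(h,e)
round 1: derive path(h,i) via R0 from blue(h,i)
round 1: derive path(i,g) via R0 from blue(i,g)
round 1: derive path(j,e) via R0 from blue(j,e)
round 1: derive path(j,g) via R0 from blue(j,g)
round 1: derive path(j,i) via R0 from blue(j,i)
round 2: derive path(e,h) via R1 from path(e,a), knows(a,h)
round 2: derive path(e,i) via R1 from path(e,a), knows(a,i)
round 2: derive path(h,g) via R1 from path(h,i), knows(i,g)
round 2: derive path(h,h) via R1 from path(h,e), knows(e,h)
round 2: derive path(j,h) via R1 from path(j,e), knows(e,h)
round 3: derive path(e,g) via R1 from path(e,i), knows(i,g)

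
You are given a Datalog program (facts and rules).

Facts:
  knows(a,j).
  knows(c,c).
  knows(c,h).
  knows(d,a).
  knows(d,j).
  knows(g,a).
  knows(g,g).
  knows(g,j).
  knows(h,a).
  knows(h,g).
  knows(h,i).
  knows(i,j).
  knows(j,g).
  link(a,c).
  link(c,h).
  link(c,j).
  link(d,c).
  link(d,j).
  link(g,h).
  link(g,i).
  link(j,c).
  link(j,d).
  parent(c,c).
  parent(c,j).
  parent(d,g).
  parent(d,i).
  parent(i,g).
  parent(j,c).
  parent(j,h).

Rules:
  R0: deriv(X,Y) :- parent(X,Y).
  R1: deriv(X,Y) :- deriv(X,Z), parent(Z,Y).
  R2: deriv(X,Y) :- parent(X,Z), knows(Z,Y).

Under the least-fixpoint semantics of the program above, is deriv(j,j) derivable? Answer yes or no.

yes

round 1: derive deriv(c,c) via R0 from parent(c,c)
round 1: derive deriv(c,j) via R0 from parent(c,j)
round 1: derive deriv(d,g) via R0 from parent(d,g)
round 1: derive deriv(d,i) via R0 from parent(d,i)
round 1: derive deriv(i,g) via R0 from parent(i,g)
round 1: derive deriv(j,c) via R0 from parent(j,c)
round 1: derive deriv(j,h) via R0 from parent(j,h)
round 1: derive deriv(c,g) via R2 from parent(c,j), knows(j,g)
round 1: derive deriv(c,h) via R2 from parent(c,c), knows(c,h)
round 1: derive deriv(d,a) via R2 from parent(d,g), knows(g,a)
round 1: derive deriv(d,j) via R2 from parent(d,g), knows(g,j)
round 1: derive deriv(i,a) via R2 from parent(i,g), knows(g,a)
round 1: derive deriv(i,j) via R2 from parent(i,g), knows(g,j)
round 1: derive deriv(j,a) via R2 from parent(j,h), knows(h,a)
round 1: derive deriv(j,g) via R2 from parent(j,h), knows(h,g)
round 1: derive deriv(j,i) via R2 from parent(j,h), knows(h,i)
round 2: derive deriv(d,c) via R1 from deriv(d,j), parent(j,c)
round 2: derive deriv(d,h) via R1 from deriv(d,j), parent(j,h)
round 2: derive deriv(i,c) via R1 from deriv(i,j), parent(j,c)
round 2: derive deriv(i,h) via R1 from deriv(i,j), parent(j,h)
round 2: derive deriv(j,j) via R1 from deriv(j,c), parent(c,j)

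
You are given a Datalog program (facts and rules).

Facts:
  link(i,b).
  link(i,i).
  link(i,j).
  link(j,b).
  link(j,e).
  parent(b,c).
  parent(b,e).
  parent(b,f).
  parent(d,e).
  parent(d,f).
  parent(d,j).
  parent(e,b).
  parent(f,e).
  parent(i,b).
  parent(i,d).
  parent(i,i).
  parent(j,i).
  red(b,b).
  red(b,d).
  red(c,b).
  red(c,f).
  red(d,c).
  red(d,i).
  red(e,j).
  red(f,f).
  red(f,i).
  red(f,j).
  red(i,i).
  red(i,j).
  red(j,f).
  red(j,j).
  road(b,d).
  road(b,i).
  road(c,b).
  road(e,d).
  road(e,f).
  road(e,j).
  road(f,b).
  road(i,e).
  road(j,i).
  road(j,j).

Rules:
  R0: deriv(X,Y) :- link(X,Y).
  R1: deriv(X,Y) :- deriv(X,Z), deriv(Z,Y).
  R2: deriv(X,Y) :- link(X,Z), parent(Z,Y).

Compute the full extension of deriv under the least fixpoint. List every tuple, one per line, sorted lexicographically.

deriv(i,b)
deriv(i,c)
deriv(i,d)
deriv(i,e)
deriv(i,f)
deriv(i,i)
deriv(i,j)
deriv(j,b)
deriv(j,c)
deriv(j,e)
deriv(j,f)

round 1: derive deriv(i,b) via R0 from link(i,b)
round 1: derive deriv(i,i) via R0 from link(i,i)
round 1: derive deriv(i,j) via R0 from link(i,j)
round 1: derive deriv(j,b) via R0 from link(j,b)
round 1: derive deriv(j,e) via R0 from link(j,e)
round 1: derive deriv(i,c) via R2 from link(i,b), parent(b,c)
round 1: derive deriv(i,d) via R2 from link(i,i), parent(i,d)
round 1: derive deriv(i,e) via R2 from link(i,b), parent(b,e)
round 1: derive deriv(i,f) via R2 from link(i,b), parent(b,f)
round 1: derive deriv(j,c) via R2 from link(j,b), parent(b,c)
round 1: derive deriv(j,f) via R2 from link(j,b), parent(b,f)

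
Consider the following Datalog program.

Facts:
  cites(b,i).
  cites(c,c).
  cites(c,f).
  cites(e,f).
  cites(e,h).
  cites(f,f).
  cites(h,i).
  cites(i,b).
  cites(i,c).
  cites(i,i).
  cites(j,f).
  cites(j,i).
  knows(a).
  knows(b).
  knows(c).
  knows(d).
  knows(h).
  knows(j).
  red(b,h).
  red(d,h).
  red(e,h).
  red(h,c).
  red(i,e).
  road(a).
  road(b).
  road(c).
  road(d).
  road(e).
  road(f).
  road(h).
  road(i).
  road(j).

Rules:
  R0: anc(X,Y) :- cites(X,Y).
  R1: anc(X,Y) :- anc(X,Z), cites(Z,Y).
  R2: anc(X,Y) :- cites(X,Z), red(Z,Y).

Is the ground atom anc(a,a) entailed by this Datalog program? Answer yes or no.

round 1: derive anc(b,i) via R0 from cites(b,i)
round 1: derive anc(c,c) via R0 from cites(c,c)
round 1: derive anc(c,f) via R0 from cites(c,f)
round 1: derive anc(e,f) via R0 from cites(e,f)
round 1: derive anc(e,h) via R0 from cites(e,h)
round 1: derive anc(f,f) via R0 from cites(f,f)
round 1: derive anc(h,i) via R0 from cites(h,i)
round 1: derive anc(i,b) via R0 from cites(i,b)
round 1: derive anc(i,c) via R0 from cites(i,c)
round 1: derive anc(i,i) via R0 from cites(i,i)
round 1: derive anc(j,f) via R0 from cites(j,f)
round 1: derive anc(j,i) via R0 from cites(j,i)
round 1: derive anc(b,e) via R2 from cites(b,i), red(i,e)
round 1: derive anc(e,c) via R2 from cites(e,h), red(h,c)
round 1: derive anc(h,e) via R2 from cites(h,i), red(i,e)
round 1: derive anc(i,e) via R2 from cites(i,i), red(i,e)
round 1: derive anc(i,h) via R2 from cites(i,b), red(b,h)
round 1: derive anc(j,e) via R2 from cites(j,i), red(i,e)
round 2: derive anc(b,b) via R1 from anc(b,i), cites(i,b)
round 2: derive anc(b,c) via R1 from anc(b,i), cites(i,c)
round 2: derive anc(b,f) via R1 from anc(b,e), cites(e,f)
round 2: derive anc(b,h) via R1 from anc(b,e), cites(e,h)
round 2: derive anc(e,i) via R1 from anc(e,h), cites(h,i)
round 2: derive anc(h,b) via R1 from anc(h,i), cites(i,b)
round 2: derive anc(h,c) via R1 from anc(h,i), cites(i,c)
round 2: derive anc(h,f) via R1 from anc(h,e), cites(e,f)
round 2: derive anc(h,h) via R1 from anc(h,e), cites(e,h)
round 2: derive anc(i,f) via R1 from anc(i,c), cites(c,f)
round 2: derive anc(j,b) via R1 from anc(j,i), cites(i,b)
round 2: derive anc(j,c) via R1 from anc(j,i), cites(i,c)
round 2: derive anc(j,h) via R1 from anc(j,e), cites(e,h)
round 3: derive anc(e,b) via R1 from anc(e,i), cites(i,b)

no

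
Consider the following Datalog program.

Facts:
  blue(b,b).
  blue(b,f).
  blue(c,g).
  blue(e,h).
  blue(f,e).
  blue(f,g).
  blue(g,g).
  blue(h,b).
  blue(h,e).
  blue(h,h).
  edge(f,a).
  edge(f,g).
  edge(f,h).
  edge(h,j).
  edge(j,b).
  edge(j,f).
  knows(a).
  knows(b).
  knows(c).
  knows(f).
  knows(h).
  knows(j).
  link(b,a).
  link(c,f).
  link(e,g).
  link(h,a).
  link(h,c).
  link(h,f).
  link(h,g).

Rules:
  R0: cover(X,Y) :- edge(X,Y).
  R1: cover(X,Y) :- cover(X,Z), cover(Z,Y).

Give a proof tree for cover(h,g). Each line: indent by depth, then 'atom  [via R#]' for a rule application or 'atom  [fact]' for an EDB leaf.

round 1: derive cover(f,a) via R0 from edge(f,a)
round 1: derive cover(f,g) via R0 from edge(f,g)
round 1: derive cover(f,h) via R0 from edge(f,h)
round 1: derive cover(h,j) via R0 from edge(h,j)
round 1: derive cover(j,b) via R0 from edge(j,b)
round 1: derive cover(j,f) via R0 from edge(j,f)
round 2: derive cover(f,j) via R1 from cover(f,h), cover(h,j)
round 2: derive cover(h,b) via R1 from cover(h,j), cover(j,b)
round 2: derive cover(h,f) via R1 from cover(h,j), cover(j,f)
round 2: derive cover(j,a) via R1 from cover(j,f), cover(f,a)
round 2: derive cover(j,g) via R1 from cover(j,f), cover(f,g)
round 2: derive cover(j,h) via R1 from cover(j,f), cover(f,h)
round 3: derive cover(f,b) via R1 from cover(f,h), cover(h,b)
round 3: derive cover(f,f) via R1 from cover(f,h), cover(h,f)
round 3: derive cover(h,a) via R1 from cover(h,f), cover(f,a)
round 3: derive cover(h,g) via R1 from cover(h,f), cover(f,g)
round 3: derive cover(h,h) via R1 from cover(h,f), cover(f,h)
round 3: derive cover(j,j) via R1 from cover(j,f), cover(f,j)

cover(h,g)  [via R1]
  cover(h,f)  [via R1]
    cover(h,j)  [via R0]
      edge(h,j)  [fact]
    cover(j,f)  [via R0]
      edge(j,f)  [fact]
  cover(f,g)  [via R0]
    edge(f,g)  [fact]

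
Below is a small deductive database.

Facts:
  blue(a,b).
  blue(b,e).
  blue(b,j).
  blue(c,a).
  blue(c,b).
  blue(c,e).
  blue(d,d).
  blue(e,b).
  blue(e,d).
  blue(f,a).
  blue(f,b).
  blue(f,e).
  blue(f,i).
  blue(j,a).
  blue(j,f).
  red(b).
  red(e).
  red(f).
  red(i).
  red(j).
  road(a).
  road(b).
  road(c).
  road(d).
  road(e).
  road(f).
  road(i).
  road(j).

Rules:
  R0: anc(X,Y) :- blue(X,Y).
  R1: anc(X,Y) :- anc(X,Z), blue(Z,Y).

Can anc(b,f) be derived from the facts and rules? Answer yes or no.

round 1: derive anc(a,b) via R0 from blue(a,b)
round 1: derive anc(b,e) via R0 from blue(b,e)
round 1: derive anc(b,j) via R0 from blue(b,j)
round 1: derive anc(c,a) via R0 from blue(c,a)
round 1: derive anc(c,b) via R0 from blue(c,b)
round 1: derive anc(c,e) via R0 from blue(c,e)
round 1: derive anc(d,d) via R0 from blue(d,d)
round 1: derive anc(e,b) via R0 from blue(e,b)
round 1: derive anc(e,d) via R0 from blue(e,d)
round 1: derive anc(f,a) via R0 from blue(f,a)
round 1: derive anc(f,b) via R0 from blue(f,b)
round 1: derive anc(f,e) via R0 from blue(f,e)
round 1: derive anc(f,i) via R0 from blue(f,i)
round 1: derive anc(j,a) via R0 from blue(j,a)
round 1: derive anc(j,f) via R0 from blue(j,f)
round 2: derive anc(a,e) via R1 from anc(a,b), blue(b,e)
round 2: derive anc(a,j) via R1 from anc(a,b), blue(b,j)
round 2: derive anc(b,a) via R1 from anc(b,j), blue(j,a)
round 2: derive anc(b,b) via R1 from anc(b,e), blue(e,b)
round 2: derive anc(b,d) via R1 from anc(b,e), blue(e,d)
round 2: derive anc(b,f) via R1 from anc(b,j), blue(j,f)
round 2: derive anc(c,d) via R1 from anc(c,e), blue(e,d)
round 2: derive anc(c,j) via R1 from anc(c,b), blue(b,j)
round 2: derive anc(e,e) via R1 from anc(e,b), blue(b,e)
round 2: derive anc(e,j) via R1 from anc(e,b), blue(b,j)
round 2: derive anc(f,d) via R1 from anc(f,e), blue(e,d)
round 2: derive anc(f,j) via R1 from anc(f,b), blue(b,j)
round 2: derive anc(j,b) via R1 from anc(j,a), blue(a,b)
round 2: derive anc(j,e) via R1 from anc(j,f), blue(f,e)
round 2: derive anc(j,i) via R1 from anc(j,f), blue(f,i)
round 3: derive anc(a,a) via R1 from anc(a,j), blue(j,a)
round 3: derive anc(a,d) via R1 from anc(a,e), blue(e,d)
round 3: derive anc(a,f) via R1 from anc(a,j), blue(j,f)
round 3: derive anc(b,i) via R1 from anc(b,f), blue(f,i)
round 3: derive anc(c,f) via R1 from anc(c,j), blue(j,f)
round 3: derive anc(e,a) via R1 from anc(e,j), blue(j,a)
round 3: derive anc(e,f) via R1 from anc(e,j), blue(j,f)
round 3: derive anc(f,f) via R1 from anc(f,j), blue(j,f)
round 3: derive anc(j,d) via R1 from anc(j,e), blue(e,d)
round 3: derive anc(j,j) via R1 from anc(j,b), blue(b,j)
round 4: derive anc(a,i) via R1 from anc(a,f), blue(f,i)
round 4: derive anc(c,i) via R1 from anc(c,f), blue(f,i)
round 4: derive anc(e,i) via R1 from anc(e,f), blue(f,i)

yes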